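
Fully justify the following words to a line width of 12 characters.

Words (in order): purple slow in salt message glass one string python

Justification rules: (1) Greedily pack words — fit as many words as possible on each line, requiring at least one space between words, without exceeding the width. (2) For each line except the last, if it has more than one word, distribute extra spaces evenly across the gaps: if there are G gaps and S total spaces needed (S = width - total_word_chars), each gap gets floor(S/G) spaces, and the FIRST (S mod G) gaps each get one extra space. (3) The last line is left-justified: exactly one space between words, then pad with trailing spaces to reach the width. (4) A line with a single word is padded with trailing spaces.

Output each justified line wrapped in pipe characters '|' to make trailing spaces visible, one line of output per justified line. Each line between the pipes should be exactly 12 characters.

Line 1: ['purple', 'slow'] (min_width=11, slack=1)
Line 2: ['in', 'salt'] (min_width=7, slack=5)
Line 3: ['message'] (min_width=7, slack=5)
Line 4: ['glass', 'one'] (min_width=9, slack=3)
Line 5: ['string'] (min_width=6, slack=6)
Line 6: ['python'] (min_width=6, slack=6)

Answer: |purple  slow|
|in      salt|
|message     |
|glass    one|
|string      |
|python      |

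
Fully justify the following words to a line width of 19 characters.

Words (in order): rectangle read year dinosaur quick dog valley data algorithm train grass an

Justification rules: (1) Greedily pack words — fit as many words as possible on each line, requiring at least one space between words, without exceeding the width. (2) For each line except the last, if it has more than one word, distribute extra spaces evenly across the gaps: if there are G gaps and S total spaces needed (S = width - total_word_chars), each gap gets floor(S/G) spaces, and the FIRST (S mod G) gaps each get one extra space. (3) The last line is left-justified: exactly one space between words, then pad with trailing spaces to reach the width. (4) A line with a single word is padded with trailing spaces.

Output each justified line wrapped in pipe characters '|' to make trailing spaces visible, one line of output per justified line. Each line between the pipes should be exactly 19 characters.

Line 1: ['rectangle', 'read', 'year'] (min_width=19, slack=0)
Line 2: ['dinosaur', 'quick', 'dog'] (min_width=18, slack=1)
Line 3: ['valley', 'data'] (min_width=11, slack=8)
Line 4: ['algorithm', 'train'] (min_width=15, slack=4)
Line 5: ['grass', 'an'] (min_width=8, slack=11)

Answer: |rectangle read year|
|dinosaur  quick dog|
|valley         data|
|algorithm     train|
|grass an           |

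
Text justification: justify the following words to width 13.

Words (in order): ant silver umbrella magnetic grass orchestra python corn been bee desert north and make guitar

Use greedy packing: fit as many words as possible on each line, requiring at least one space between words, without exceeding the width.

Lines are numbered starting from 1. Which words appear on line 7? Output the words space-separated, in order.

Answer: been bee

Derivation:
Line 1: ['ant', 'silver'] (min_width=10, slack=3)
Line 2: ['umbrella'] (min_width=8, slack=5)
Line 3: ['magnetic'] (min_width=8, slack=5)
Line 4: ['grass'] (min_width=5, slack=8)
Line 5: ['orchestra'] (min_width=9, slack=4)
Line 6: ['python', 'corn'] (min_width=11, slack=2)
Line 7: ['been', 'bee'] (min_width=8, slack=5)
Line 8: ['desert', 'north'] (min_width=12, slack=1)
Line 9: ['and', 'make'] (min_width=8, slack=5)
Line 10: ['guitar'] (min_width=6, slack=7)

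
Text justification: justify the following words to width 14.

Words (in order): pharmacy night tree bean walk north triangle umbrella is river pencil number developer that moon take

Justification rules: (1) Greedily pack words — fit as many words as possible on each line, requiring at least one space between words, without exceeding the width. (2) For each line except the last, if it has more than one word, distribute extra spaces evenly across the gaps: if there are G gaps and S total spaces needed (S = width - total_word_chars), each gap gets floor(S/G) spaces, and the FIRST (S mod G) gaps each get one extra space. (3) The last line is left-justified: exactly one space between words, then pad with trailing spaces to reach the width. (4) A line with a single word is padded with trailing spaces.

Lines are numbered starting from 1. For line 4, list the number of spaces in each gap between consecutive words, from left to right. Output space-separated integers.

Answer: 4

Derivation:
Line 1: ['pharmacy', 'night'] (min_width=14, slack=0)
Line 2: ['tree', 'bean', 'walk'] (min_width=14, slack=0)
Line 3: ['north', 'triangle'] (min_width=14, slack=0)
Line 4: ['umbrella', 'is'] (min_width=11, slack=3)
Line 5: ['river', 'pencil'] (min_width=12, slack=2)
Line 6: ['number'] (min_width=6, slack=8)
Line 7: ['developer', 'that'] (min_width=14, slack=0)
Line 8: ['moon', 'take'] (min_width=9, slack=5)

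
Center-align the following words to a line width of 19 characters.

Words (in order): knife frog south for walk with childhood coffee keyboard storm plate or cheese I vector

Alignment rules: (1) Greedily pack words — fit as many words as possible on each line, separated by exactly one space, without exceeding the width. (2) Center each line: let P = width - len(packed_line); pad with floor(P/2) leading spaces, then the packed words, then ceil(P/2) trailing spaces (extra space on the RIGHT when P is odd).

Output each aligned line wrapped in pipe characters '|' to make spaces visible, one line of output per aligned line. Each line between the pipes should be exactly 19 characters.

Answer: | knife frog south  |
|   for walk with   |
| childhood coffee  |
|  keyboard storm   |
| plate or cheese I |
|      vector       |

Derivation:
Line 1: ['knife', 'frog', 'south'] (min_width=16, slack=3)
Line 2: ['for', 'walk', 'with'] (min_width=13, slack=6)
Line 3: ['childhood', 'coffee'] (min_width=16, slack=3)
Line 4: ['keyboard', 'storm'] (min_width=14, slack=5)
Line 5: ['plate', 'or', 'cheese', 'I'] (min_width=17, slack=2)
Line 6: ['vector'] (min_width=6, slack=13)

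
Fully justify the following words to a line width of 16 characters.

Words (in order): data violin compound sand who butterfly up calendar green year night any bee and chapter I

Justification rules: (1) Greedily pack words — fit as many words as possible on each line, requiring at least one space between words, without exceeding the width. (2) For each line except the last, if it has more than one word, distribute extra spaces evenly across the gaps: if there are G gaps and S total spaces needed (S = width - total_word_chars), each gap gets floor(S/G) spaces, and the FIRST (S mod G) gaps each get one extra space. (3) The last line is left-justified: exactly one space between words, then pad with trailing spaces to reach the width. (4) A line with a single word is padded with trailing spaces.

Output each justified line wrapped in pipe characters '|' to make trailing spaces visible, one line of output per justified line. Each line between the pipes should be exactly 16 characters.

Line 1: ['data', 'violin'] (min_width=11, slack=5)
Line 2: ['compound', 'sand'] (min_width=13, slack=3)
Line 3: ['who', 'butterfly', 'up'] (min_width=16, slack=0)
Line 4: ['calendar', 'green'] (min_width=14, slack=2)
Line 5: ['year', 'night', 'any'] (min_width=14, slack=2)
Line 6: ['bee', 'and', 'chapter'] (min_width=15, slack=1)
Line 7: ['I'] (min_width=1, slack=15)

Answer: |data      violin|
|compound    sand|
|who butterfly up|
|calendar   green|
|year  night  any|
|bee  and chapter|
|I               |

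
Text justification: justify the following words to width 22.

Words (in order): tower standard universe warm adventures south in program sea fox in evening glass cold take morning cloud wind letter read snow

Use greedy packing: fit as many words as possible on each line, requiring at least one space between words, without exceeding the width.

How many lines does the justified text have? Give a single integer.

Answer: 7

Derivation:
Line 1: ['tower', 'standard'] (min_width=14, slack=8)
Line 2: ['universe', 'warm'] (min_width=13, slack=9)
Line 3: ['adventures', 'south', 'in'] (min_width=19, slack=3)
Line 4: ['program', 'sea', 'fox', 'in'] (min_width=18, slack=4)
Line 5: ['evening', 'glass', 'cold'] (min_width=18, slack=4)
Line 6: ['take', 'morning', 'cloud'] (min_width=18, slack=4)
Line 7: ['wind', 'letter', 'read', 'snow'] (min_width=21, slack=1)
Total lines: 7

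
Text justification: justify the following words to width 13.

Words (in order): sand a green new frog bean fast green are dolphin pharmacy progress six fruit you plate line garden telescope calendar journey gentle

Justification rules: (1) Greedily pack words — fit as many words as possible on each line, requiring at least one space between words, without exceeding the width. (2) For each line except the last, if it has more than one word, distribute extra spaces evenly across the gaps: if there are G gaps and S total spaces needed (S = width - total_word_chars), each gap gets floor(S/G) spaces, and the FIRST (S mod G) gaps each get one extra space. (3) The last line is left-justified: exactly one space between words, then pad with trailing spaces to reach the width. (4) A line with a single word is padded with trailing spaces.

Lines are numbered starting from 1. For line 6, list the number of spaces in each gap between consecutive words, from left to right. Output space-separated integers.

Line 1: ['sand', 'a', 'green'] (min_width=12, slack=1)
Line 2: ['new', 'frog', 'bean'] (min_width=13, slack=0)
Line 3: ['fast', 'green'] (min_width=10, slack=3)
Line 4: ['are', 'dolphin'] (min_width=11, slack=2)
Line 5: ['pharmacy'] (min_width=8, slack=5)
Line 6: ['progress', 'six'] (min_width=12, slack=1)
Line 7: ['fruit', 'you'] (min_width=9, slack=4)
Line 8: ['plate', 'line'] (min_width=10, slack=3)
Line 9: ['garden'] (min_width=6, slack=7)
Line 10: ['telescope'] (min_width=9, slack=4)
Line 11: ['calendar'] (min_width=8, slack=5)
Line 12: ['journey'] (min_width=7, slack=6)
Line 13: ['gentle'] (min_width=6, slack=7)

Answer: 2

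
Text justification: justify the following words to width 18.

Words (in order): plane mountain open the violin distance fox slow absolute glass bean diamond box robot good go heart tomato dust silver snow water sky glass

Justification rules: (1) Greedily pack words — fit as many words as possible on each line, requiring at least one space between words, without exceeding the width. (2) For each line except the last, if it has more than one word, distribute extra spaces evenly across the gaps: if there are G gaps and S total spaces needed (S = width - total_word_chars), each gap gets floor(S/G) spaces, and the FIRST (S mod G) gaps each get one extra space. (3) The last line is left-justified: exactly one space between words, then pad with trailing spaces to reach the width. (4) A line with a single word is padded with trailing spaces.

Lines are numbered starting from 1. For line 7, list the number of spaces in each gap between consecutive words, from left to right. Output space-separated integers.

Answer: 2 1

Derivation:
Line 1: ['plane', 'mountain'] (min_width=14, slack=4)
Line 2: ['open', 'the', 'violin'] (min_width=15, slack=3)
Line 3: ['distance', 'fox', 'slow'] (min_width=17, slack=1)
Line 4: ['absolute', 'glass'] (min_width=14, slack=4)
Line 5: ['bean', 'diamond', 'box'] (min_width=16, slack=2)
Line 6: ['robot', 'good', 'go'] (min_width=13, slack=5)
Line 7: ['heart', 'tomato', 'dust'] (min_width=17, slack=1)
Line 8: ['silver', 'snow', 'water'] (min_width=17, slack=1)
Line 9: ['sky', 'glass'] (min_width=9, slack=9)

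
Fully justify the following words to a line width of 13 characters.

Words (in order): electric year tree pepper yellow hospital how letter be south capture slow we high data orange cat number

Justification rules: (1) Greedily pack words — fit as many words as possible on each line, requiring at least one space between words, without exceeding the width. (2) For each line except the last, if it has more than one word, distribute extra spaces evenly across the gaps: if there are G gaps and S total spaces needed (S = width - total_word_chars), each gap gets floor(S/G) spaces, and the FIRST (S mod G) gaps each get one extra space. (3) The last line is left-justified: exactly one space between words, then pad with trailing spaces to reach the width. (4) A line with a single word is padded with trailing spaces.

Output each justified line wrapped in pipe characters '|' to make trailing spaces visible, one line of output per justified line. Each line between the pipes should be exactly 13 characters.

Answer: |electric year|
|tree   pepper|
|yellow       |
|hospital  how|
|letter     be|
|south capture|
|slow  we high|
|data   orange|
|cat number   |

Derivation:
Line 1: ['electric', 'year'] (min_width=13, slack=0)
Line 2: ['tree', 'pepper'] (min_width=11, slack=2)
Line 3: ['yellow'] (min_width=6, slack=7)
Line 4: ['hospital', 'how'] (min_width=12, slack=1)
Line 5: ['letter', 'be'] (min_width=9, slack=4)
Line 6: ['south', 'capture'] (min_width=13, slack=0)
Line 7: ['slow', 'we', 'high'] (min_width=12, slack=1)
Line 8: ['data', 'orange'] (min_width=11, slack=2)
Line 9: ['cat', 'number'] (min_width=10, slack=3)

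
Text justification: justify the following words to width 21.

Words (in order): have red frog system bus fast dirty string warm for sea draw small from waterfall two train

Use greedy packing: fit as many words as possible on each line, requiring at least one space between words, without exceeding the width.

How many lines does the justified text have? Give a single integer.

Answer: 5

Derivation:
Line 1: ['have', 'red', 'frog', 'system'] (min_width=20, slack=1)
Line 2: ['bus', 'fast', 'dirty', 'string'] (min_width=21, slack=0)
Line 3: ['warm', 'for', 'sea', 'draw'] (min_width=17, slack=4)
Line 4: ['small', 'from', 'waterfall'] (min_width=20, slack=1)
Line 5: ['two', 'train'] (min_width=9, slack=12)
Total lines: 5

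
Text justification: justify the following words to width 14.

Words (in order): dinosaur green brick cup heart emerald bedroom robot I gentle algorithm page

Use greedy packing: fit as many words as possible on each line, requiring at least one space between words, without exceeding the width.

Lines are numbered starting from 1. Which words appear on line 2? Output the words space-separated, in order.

Answer: brick cup

Derivation:
Line 1: ['dinosaur', 'green'] (min_width=14, slack=0)
Line 2: ['brick', 'cup'] (min_width=9, slack=5)
Line 3: ['heart', 'emerald'] (min_width=13, slack=1)
Line 4: ['bedroom', 'robot'] (min_width=13, slack=1)
Line 5: ['I', 'gentle'] (min_width=8, slack=6)
Line 6: ['algorithm', 'page'] (min_width=14, slack=0)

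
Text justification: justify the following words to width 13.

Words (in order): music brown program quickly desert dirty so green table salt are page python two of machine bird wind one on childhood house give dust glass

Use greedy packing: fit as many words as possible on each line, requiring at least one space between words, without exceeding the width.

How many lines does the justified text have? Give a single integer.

Line 1: ['music', 'brown'] (min_width=11, slack=2)
Line 2: ['program'] (min_width=7, slack=6)
Line 3: ['quickly'] (min_width=7, slack=6)
Line 4: ['desert', 'dirty'] (min_width=12, slack=1)
Line 5: ['so', 'green'] (min_width=8, slack=5)
Line 6: ['table', 'salt'] (min_width=10, slack=3)
Line 7: ['are', 'page'] (min_width=8, slack=5)
Line 8: ['python', 'two', 'of'] (min_width=13, slack=0)
Line 9: ['machine', 'bird'] (min_width=12, slack=1)
Line 10: ['wind', 'one', 'on'] (min_width=11, slack=2)
Line 11: ['childhood'] (min_width=9, slack=4)
Line 12: ['house', 'give'] (min_width=10, slack=3)
Line 13: ['dust', 'glass'] (min_width=10, slack=3)
Total lines: 13

Answer: 13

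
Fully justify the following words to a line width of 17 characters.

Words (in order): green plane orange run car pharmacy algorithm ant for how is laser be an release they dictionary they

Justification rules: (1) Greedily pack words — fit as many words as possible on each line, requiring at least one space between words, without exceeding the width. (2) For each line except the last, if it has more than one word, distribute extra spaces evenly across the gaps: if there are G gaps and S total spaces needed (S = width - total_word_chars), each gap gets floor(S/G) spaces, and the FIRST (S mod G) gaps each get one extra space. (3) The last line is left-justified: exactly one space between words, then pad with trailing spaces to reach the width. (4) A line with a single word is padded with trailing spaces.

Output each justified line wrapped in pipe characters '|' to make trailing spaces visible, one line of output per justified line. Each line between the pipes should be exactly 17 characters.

Answer: |green       plane|
|orange   run  car|
|pharmacy         |
|algorithm ant for|
|how  is  laser be|
|an  release  they|
|dictionary they  |

Derivation:
Line 1: ['green', 'plane'] (min_width=11, slack=6)
Line 2: ['orange', 'run', 'car'] (min_width=14, slack=3)
Line 3: ['pharmacy'] (min_width=8, slack=9)
Line 4: ['algorithm', 'ant', 'for'] (min_width=17, slack=0)
Line 5: ['how', 'is', 'laser', 'be'] (min_width=15, slack=2)
Line 6: ['an', 'release', 'they'] (min_width=15, slack=2)
Line 7: ['dictionary', 'they'] (min_width=15, slack=2)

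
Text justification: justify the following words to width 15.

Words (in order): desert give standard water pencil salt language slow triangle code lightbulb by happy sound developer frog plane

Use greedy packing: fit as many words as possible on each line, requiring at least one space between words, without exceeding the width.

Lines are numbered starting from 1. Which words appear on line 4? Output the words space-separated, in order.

Answer: language slow

Derivation:
Line 1: ['desert', 'give'] (min_width=11, slack=4)
Line 2: ['standard', 'water'] (min_width=14, slack=1)
Line 3: ['pencil', 'salt'] (min_width=11, slack=4)
Line 4: ['language', 'slow'] (min_width=13, slack=2)
Line 5: ['triangle', 'code'] (min_width=13, slack=2)
Line 6: ['lightbulb', 'by'] (min_width=12, slack=3)
Line 7: ['happy', 'sound'] (min_width=11, slack=4)
Line 8: ['developer', 'frog'] (min_width=14, slack=1)
Line 9: ['plane'] (min_width=5, slack=10)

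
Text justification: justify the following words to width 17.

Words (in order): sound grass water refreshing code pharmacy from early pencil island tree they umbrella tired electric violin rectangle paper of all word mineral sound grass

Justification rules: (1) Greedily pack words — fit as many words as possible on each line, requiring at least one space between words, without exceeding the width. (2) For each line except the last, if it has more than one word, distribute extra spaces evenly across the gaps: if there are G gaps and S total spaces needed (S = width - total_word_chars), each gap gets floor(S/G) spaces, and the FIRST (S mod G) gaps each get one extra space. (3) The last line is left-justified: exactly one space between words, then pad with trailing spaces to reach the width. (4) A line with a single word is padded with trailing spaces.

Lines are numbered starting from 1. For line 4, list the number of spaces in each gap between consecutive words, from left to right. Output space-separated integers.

Answer: 6

Derivation:
Line 1: ['sound', 'grass', 'water'] (min_width=17, slack=0)
Line 2: ['refreshing', 'code'] (min_width=15, slack=2)
Line 3: ['pharmacy', 'from'] (min_width=13, slack=4)
Line 4: ['early', 'pencil'] (min_width=12, slack=5)
Line 5: ['island', 'tree', 'they'] (min_width=16, slack=1)
Line 6: ['umbrella', 'tired'] (min_width=14, slack=3)
Line 7: ['electric', 'violin'] (min_width=15, slack=2)
Line 8: ['rectangle', 'paper'] (min_width=15, slack=2)
Line 9: ['of', 'all', 'word'] (min_width=11, slack=6)
Line 10: ['mineral', 'sound'] (min_width=13, slack=4)
Line 11: ['grass'] (min_width=5, slack=12)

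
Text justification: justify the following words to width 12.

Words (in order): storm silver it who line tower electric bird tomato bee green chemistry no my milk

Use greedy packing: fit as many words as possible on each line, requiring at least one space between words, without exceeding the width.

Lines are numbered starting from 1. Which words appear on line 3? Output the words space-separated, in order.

Answer: tower

Derivation:
Line 1: ['storm', 'silver'] (min_width=12, slack=0)
Line 2: ['it', 'who', 'line'] (min_width=11, slack=1)
Line 3: ['tower'] (min_width=5, slack=7)
Line 4: ['electric'] (min_width=8, slack=4)
Line 5: ['bird', 'tomato'] (min_width=11, slack=1)
Line 6: ['bee', 'green'] (min_width=9, slack=3)
Line 7: ['chemistry', 'no'] (min_width=12, slack=0)
Line 8: ['my', 'milk'] (min_width=7, slack=5)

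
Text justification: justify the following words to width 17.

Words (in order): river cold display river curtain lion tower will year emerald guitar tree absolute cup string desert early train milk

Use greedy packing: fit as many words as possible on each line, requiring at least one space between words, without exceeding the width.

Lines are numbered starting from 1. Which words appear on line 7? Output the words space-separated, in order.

Line 1: ['river', 'cold'] (min_width=10, slack=7)
Line 2: ['display', 'river'] (min_width=13, slack=4)
Line 3: ['curtain', 'lion'] (min_width=12, slack=5)
Line 4: ['tower', 'will', 'year'] (min_width=15, slack=2)
Line 5: ['emerald', 'guitar'] (min_width=14, slack=3)
Line 6: ['tree', 'absolute', 'cup'] (min_width=17, slack=0)
Line 7: ['string', 'desert'] (min_width=13, slack=4)
Line 8: ['early', 'train', 'milk'] (min_width=16, slack=1)

Answer: string desert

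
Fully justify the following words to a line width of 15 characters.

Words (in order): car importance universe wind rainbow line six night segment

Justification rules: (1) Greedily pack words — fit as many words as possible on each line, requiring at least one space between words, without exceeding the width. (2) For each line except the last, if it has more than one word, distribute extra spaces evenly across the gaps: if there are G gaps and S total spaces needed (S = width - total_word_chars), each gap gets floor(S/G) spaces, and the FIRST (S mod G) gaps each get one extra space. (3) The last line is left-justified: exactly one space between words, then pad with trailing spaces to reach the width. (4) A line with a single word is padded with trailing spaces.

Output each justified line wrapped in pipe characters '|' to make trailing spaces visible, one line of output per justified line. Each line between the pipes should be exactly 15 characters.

Line 1: ['car', 'importance'] (min_width=14, slack=1)
Line 2: ['universe', 'wind'] (min_width=13, slack=2)
Line 3: ['rainbow', 'line'] (min_width=12, slack=3)
Line 4: ['six', 'night'] (min_width=9, slack=6)
Line 5: ['segment'] (min_width=7, slack=8)

Answer: |car  importance|
|universe   wind|
|rainbow    line|
|six       night|
|segment        |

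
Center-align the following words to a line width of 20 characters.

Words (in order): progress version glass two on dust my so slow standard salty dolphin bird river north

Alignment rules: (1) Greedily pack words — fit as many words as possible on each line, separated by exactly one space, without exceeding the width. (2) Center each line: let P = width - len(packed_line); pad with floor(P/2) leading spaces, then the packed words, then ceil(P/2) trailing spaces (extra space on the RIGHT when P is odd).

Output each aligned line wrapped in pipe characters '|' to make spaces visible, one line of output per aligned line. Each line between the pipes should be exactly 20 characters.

Line 1: ['progress', 'version'] (min_width=16, slack=4)
Line 2: ['glass', 'two', 'on', 'dust', 'my'] (min_width=20, slack=0)
Line 3: ['so', 'slow', 'standard'] (min_width=16, slack=4)
Line 4: ['salty', 'dolphin', 'bird'] (min_width=18, slack=2)
Line 5: ['river', 'north'] (min_width=11, slack=9)

Answer: |  progress version  |
|glass two on dust my|
|  so slow standard  |
| salty dolphin bird |
|    river north     |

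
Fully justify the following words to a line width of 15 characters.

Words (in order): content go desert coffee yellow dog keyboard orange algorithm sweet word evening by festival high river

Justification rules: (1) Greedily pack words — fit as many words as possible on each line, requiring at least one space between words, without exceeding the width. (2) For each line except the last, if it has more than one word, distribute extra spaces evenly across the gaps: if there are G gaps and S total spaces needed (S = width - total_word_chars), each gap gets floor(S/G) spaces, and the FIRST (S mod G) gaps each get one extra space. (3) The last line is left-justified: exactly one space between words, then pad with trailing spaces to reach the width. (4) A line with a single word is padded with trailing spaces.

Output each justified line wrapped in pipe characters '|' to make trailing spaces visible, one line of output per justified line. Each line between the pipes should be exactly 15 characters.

Line 1: ['content', 'go'] (min_width=10, slack=5)
Line 2: ['desert', 'coffee'] (min_width=13, slack=2)
Line 3: ['yellow', 'dog'] (min_width=10, slack=5)
Line 4: ['keyboard', 'orange'] (min_width=15, slack=0)
Line 5: ['algorithm', 'sweet'] (min_width=15, slack=0)
Line 6: ['word', 'evening', 'by'] (min_width=15, slack=0)
Line 7: ['festival', 'high'] (min_width=13, slack=2)
Line 8: ['river'] (min_width=5, slack=10)

Answer: |content      go|
|desert   coffee|
|yellow      dog|
|keyboard orange|
|algorithm sweet|
|word evening by|
|festival   high|
|river          |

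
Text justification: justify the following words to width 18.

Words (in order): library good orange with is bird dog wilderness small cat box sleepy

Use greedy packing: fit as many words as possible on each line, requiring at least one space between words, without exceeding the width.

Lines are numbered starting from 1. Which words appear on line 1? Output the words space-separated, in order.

Line 1: ['library', 'good'] (min_width=12, slack=6)
Line 2: ['orange', 'with', 'is'] (min_width=14, slack=4)
Line 3: ['bird', 'dog'] (min_width=8, slack=10)
Line 4: ['wilderness', 'small'] (min_width=16, slack=2)
Line 5: ['cat', 'box', 'sleepy'] (min_width=14, slack=4)

Answer: library good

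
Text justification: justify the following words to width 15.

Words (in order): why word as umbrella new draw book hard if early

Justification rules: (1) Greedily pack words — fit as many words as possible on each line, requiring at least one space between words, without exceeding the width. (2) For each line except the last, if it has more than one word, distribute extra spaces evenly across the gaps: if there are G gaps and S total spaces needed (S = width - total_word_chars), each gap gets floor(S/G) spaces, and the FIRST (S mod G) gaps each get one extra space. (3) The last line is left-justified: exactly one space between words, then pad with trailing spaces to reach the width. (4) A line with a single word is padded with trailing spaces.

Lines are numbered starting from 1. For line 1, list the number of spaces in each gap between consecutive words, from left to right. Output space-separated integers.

Line 1: ['why', 'word', 'as'] (min_width=11, slack=4)
Line 2: ['umbrella', 'new'] (min_width=12, slack=3)
Line 3: ['draw', 'book', 'hard'] (min_width=14, slack=1)
Line 4: ['if', 'early'] (min_width=8, slack=7)

Answer: 3 3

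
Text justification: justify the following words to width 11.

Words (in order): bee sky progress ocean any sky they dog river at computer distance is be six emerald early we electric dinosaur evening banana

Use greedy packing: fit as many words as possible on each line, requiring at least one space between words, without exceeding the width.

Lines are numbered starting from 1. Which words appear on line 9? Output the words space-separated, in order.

Answer: emerald

Derivation:
Line 1: ['bee', 'sky'] (min_width=7, slack=4)
Line 2: ['progress'] (min_width=8, slack=3)
Line 3: ['ocean', 'any'] (min_width=9, slack=2)
Line 4: ['sky', 'they'] (min_width=8, slack=3)
Line 5: ['dog', 'river'] (min_width=9, slack=2)
Line 6: ['at', 'computer'] (min_width=11, slack=0)
Line 7: ['distance', 'is'] (min_width=11, slack=0)
Line 8: ['be', 'six'] (min_width=6, slack=5)
Line 9: ['emerald'] (min_width=7, slack=4)
Line 10: ['early', 'we'] (min_width=8, slack=3)
Line 11: ['electric'] (min_width=8, slack=3)
Line 12: ['dinosaur'] (min_width=8, slack=3)
Line 13: ['evening'] (min_width=7, slack=4)
Line 14: ['banana'] (min_width=6, slack=5)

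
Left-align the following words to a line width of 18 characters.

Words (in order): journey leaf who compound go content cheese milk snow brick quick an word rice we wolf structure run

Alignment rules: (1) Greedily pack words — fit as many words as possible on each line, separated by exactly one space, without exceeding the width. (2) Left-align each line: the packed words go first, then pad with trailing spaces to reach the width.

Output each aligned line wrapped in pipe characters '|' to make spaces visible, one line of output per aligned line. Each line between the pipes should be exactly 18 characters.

Line 1: ['journey', 'leaf', 'who'] (min_width=16, slack=2)
Line 2: ['compound', 'go'] (min_width=11, slack=7)
Line 3: ['content', 'cheese'] (min_width=14, slack=4)
Line 4: ['milk', 'snow', 'brick'] (min_width=15, slack=3)
Line 5: ['quick', 'an', 'word', 'rice'] (min_width=18, slack=0)
Line 6: ['we', 'wolf', 'structure'] (min_width=17, slack=1)
Line 7: ['run'] (min_width=3, slack=15)

Answer: |journey leaf who  |
|compound go       |
|content cheese    |
|milk snow brick   |
|quick an word rice|
|we wolf structure |
|run               |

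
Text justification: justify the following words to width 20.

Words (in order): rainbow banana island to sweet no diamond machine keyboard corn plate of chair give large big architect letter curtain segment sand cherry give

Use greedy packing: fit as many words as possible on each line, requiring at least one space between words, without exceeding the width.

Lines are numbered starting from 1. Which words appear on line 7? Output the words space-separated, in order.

Answer: curtain segment sand

Derivation:
Line 1: ['rainbow', 'banana'] (min_width=14, slack=6)
Line 2: ['island', 'to', 'sweet', 'no'] (min_width=18, slack=2)
Line 3: ['diamond', 'machine'] (min_width=15, slack=5)
Line 4: ['keyboard', 'corn', 'plate'] (min_width=19, slack=1)
Line 5: ['of', 'chair', 'give', 'large'] (min_width=19, slack=1)
Line 6: ['big', 'architect', 'letter'] (min_width=20, slack=0)
Line 7: ['curtain', 'segment', 'sand'] (min_width=20, slack=0)
Line 8: ['cherry', 'give'] (min_width=11, slack=9)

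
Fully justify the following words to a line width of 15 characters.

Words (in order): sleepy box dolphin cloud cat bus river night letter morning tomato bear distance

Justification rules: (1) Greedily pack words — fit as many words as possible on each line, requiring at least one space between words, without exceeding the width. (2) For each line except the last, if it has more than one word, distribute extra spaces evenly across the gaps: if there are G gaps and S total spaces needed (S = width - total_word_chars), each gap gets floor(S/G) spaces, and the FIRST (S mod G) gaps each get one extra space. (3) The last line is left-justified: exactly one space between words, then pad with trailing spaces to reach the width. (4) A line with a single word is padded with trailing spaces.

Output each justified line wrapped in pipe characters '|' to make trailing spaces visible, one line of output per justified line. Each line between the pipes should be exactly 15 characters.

Line 1: ['sleepy', 'box'] (min_width=10, slack=5)
Line 2: ['dolphin', 'cloud'] (min_width=13, slack=2)
Line 3: ['cat', 'bus', 'river'] (min_width=13, slack=2)
Line 4: ['night', 'letter'] (min_width=12, slack=3)
Line 5: ['morning', 'tomato'] (min_width=14, slack=1)
Line 6: ['bear', 'distance'] (min_width=13, slack=2)

Answer: |sleepy      box|
|dolphin   cloud|
|cat  bus  river|
|night    letter|
|morning  tomato|
|bear distance  |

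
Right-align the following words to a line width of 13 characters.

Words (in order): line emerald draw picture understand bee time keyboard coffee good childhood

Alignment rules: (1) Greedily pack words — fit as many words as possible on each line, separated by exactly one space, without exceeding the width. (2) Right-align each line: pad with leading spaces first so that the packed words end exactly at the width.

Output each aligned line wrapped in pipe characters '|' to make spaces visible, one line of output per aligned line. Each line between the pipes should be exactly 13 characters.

Line 1: ['line', 'emerald'] (min_width=12, slack=1)
Line 2: ['draw', 'picture'] (min_width=12, slack=1)
Line 3: ['understand'] (min_width=10, slack=3)
Line 4: ['bee', 'time'] (min_width=8, slack=5)
Line 5: ['keyboard'] (min_width=8, slack=5)
Line 6: ['coffee', 'good'] (min_width=11, slack=2)
Line 7: ['childhood'] (min_width=9, slack=4)

Answer: | line emerald|
| draw picture|
|   understand|
|     bee time|
|     keyboard|
|  coffee good|
|    childhood|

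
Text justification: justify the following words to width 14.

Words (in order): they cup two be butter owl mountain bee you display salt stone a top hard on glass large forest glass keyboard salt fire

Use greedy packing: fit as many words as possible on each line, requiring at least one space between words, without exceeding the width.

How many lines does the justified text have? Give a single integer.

Answer: 10

Derivation:
Line 1: ['they', 'cup', 'two'] (min_width=12, slack=2)
Line 2: ['be', 'butter', 'owl'] (min_width=13, slack=1)
Line 3: ['mountain', 'bee'] (min_width=12, slack=2)
Line 4: ['you', 'display'] (min_width=11, slack=3)
Line 5: ['salt', 'stone', 'a'] (min_width=12, slack=2)
Line 6: ['top', 'hard', 'on'] (min_width=11, slack=3)
Line 7: ['glass', 'large'] (min_width=11, slack=3)
Line 8: ['forest', 'glass'] (min_width=12, slack=2)
Line 9: ['keyboard', 'salt'] (min_width=13, slack=1)
Line 10: ['fire'] (min_width=4, slack=10)
Total lines: 10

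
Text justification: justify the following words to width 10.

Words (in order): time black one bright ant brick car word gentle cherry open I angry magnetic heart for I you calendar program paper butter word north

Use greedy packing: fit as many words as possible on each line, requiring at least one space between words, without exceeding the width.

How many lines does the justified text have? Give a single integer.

Answer: 16

Derivation:
Line 1: ['time', 'black'] (min_width=10, slack=0)
Line 2: ['one', 'bright'] (min_width=10, slack=0)
Line 3: ['ant', 'brick'] (min_width=9, slack=1)
Line 4: ['car', 'word'] (min_width=8, slack=2)
Line 5: ['gentle'] (min_width=6, slack=4)
Line 6: ['cherry'] (min_width=6, slack=4)
Line 7: ['open', 'I'] (min_width=6, slack=4)
Line 8: ['angry'] (min_width=5, slack=5)
Line 9: ['magnetic'] (min_width=8, slack=2)
Line 10: ['heart', 'for'] (min_width=9, slack=1)
Line 11: ['I', 'you'] (min_width=5, slack=5)
Line 12: ['calendar'] (min_width=8, slack=2)
Line 13: ['program'] (min_width=7, slack=3)
Line 14: ['paper'] (min_width=5, slack=5)
Line 15: ['butter'] (min_width=6, slack=4)
Line 16: ['word', 'north'] (min_width=10, slack=0)
Total lines: 16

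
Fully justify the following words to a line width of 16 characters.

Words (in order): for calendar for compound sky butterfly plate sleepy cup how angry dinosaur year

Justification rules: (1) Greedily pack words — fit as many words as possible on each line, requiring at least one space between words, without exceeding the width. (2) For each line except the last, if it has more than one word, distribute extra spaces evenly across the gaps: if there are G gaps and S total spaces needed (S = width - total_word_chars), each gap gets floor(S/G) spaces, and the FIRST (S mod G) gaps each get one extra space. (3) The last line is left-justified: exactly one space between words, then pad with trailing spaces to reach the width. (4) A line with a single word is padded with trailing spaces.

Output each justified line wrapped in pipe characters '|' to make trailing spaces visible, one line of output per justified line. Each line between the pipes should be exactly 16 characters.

Line 1: ['for', 'calendar', 'for'] (min_width=16, slack=0)
Line 2: ['compound', 'sky'] (min_width=12, slack=4)
Line 3: ['butterfly', 'plate'] (min_width=15, slack=1)
Line 4: ['sleepy', 'cup', 'how'] (min_width=14, slack=2)
Line 5: ['angry', 'dinosaur'] (min_width=14, slack=2)
Line 6: ['year'] (min_width=4, slack=12)

Answer: |for calendar for|
|compound     sky|
|butterfly  plate|
|sleepy  cup  how|
|angry   dinosaur|
|year            |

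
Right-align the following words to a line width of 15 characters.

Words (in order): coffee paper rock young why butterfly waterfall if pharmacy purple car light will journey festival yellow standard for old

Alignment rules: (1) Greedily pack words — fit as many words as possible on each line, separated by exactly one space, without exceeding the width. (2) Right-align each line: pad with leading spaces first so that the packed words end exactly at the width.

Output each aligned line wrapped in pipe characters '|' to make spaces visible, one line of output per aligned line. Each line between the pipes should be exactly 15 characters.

Line 1: ['coffee', 'paper'] (min_width=12, slack=3)
Line 2: ['rock', 'young', 'why'] (min_width=14, slack=1)
Line 3: ['butterfly'] (min_width=9, slack=6)
Line 4: ['waterfall', 'if'] (min_width=12, slack=3)
Line 5: ['pharmacy', 'purple'] (min_width=15, slack=0)
Line 6: ['car', 'light', 'will'] (min_width=14, slack=1)
Line 7: ['journey'] (min_width=7, slack=8)
Line 8: ['festival', 'yellow'] (min_width=15, slack=0)
Line 9: ['standard', 'for'] (min_width=12, slack=3)
Line 10: ['old'] (min_width=3, slack=12)

Answer: |   coffee paper|
| rock young why|
|      butterfly|
|   waterfall if|
|pharmacy purple|
| car light will|
|        journey|
|festival yellow|
|   standard for|
|            old|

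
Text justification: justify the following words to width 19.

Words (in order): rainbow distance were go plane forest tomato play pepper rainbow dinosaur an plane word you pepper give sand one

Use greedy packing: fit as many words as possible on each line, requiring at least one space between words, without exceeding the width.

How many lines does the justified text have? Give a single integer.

Answer: 7

Derivation:
Line 1: ['rainbow', 'distance'] (min_width=16, slack=3)
Line 2: ['were', 'go', 'plane'] (min_width=13, slack=6)
Line 3: ['forest', 'tomato', 'play'] (min_width=18, slack=1)
Line 4: ['pepper', 'rainbow'] (min_width=14, slack=5)
Line 5: ['dinosaur', 'an', 'plane'] (min_width=17, slack=2)
Line 6: ['word', 'you', 'pepper'] (min_width=15, slack=4)
Line 7: ['give', 'sand', 'one'] (min_width=13, slack=6)
Total lines: 7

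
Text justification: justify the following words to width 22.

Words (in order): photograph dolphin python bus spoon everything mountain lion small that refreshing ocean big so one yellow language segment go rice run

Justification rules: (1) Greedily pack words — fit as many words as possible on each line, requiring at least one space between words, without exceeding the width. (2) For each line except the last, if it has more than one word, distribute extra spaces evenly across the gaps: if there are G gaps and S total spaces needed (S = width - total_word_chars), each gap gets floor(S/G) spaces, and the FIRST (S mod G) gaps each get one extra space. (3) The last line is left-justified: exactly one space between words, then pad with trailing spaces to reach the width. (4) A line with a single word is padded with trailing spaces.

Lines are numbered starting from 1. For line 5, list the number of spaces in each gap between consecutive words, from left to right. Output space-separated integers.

Answer: 2 2

Derivation:
Line 1: ['photograph', 'dolphin'] (min_width=18, slack=4)
Line 2: ['python', 'bus', 'spoon'] (min_width=16, slack=6)
Line 3: ['everything', 'mountain'] (min_width=19, slack=3)
Line 4: ['lion', 'small', 'that'] (min_width=15, slack=7)
Line 5: ['refreshing', 'ocean', 'big'] (min_width=20, slack=2)
Line 6: ['so', 'one', 'yellow', 'language'] (min_width=22, slack=0)
Line 7: ['segment', 'go', 'rice', 'run'] (min_width=19, slack=3)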